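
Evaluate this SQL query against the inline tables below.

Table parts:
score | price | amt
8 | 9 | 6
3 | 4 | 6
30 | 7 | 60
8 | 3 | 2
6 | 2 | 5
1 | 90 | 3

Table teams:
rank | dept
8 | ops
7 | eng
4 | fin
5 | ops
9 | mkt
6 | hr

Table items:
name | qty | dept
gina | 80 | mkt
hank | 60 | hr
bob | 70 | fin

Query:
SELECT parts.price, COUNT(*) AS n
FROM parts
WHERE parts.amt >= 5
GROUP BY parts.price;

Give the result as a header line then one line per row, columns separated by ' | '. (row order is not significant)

After WHERE (4 rows):
parts.score | parts.price | parts.amt
8 | 9 | 6
3 | 4 | 6
30 | 7 | 60
6 | 2 | 5
After GROUP BY (4 rows):
parts.price | n
9 | 1
4 | 1
7 | 1
2 | 1

== RESULT ==
parts.price | n
9 | 1
4 | 1
7 | 1
2 | 1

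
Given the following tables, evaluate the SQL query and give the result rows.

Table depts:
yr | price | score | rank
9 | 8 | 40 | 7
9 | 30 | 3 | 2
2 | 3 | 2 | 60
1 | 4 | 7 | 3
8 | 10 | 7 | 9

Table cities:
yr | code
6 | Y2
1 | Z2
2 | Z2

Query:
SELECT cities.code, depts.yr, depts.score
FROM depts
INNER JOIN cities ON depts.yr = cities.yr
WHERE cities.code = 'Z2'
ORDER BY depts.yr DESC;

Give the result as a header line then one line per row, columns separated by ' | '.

== RESULT ==
cities.code | depts.yr | depts.score
Z2 | 2 | 2
Z2 | 1 | 7

Derivation:
After JOIN cities (2 rows):
depts.yr | depts.price | depts.score | depts.rank | cities.yr | cities.code
2 | 3 | 2 | 60 | 2 | Z2
1 | 4 | 7 | 3 | 1 | Z2
After WHERE (2 rows):
depts.yr | depts.price | depts.score | depts.rank | cities.yr | cities.code
2 | 3 | 2 | 60 | 2 | Z2
1 | 4 | 7 | 3 | 1 | Z2
After SELECT (2 rows):
cities.code | depts.yr | depts.score
Z2 | 2 | 2
Z2 | 1 | 7
After ORDER BY (2 rows):
cities.code | depts.yr | depts.score
Z2 | 2 | 2
Z2 | 1 | 7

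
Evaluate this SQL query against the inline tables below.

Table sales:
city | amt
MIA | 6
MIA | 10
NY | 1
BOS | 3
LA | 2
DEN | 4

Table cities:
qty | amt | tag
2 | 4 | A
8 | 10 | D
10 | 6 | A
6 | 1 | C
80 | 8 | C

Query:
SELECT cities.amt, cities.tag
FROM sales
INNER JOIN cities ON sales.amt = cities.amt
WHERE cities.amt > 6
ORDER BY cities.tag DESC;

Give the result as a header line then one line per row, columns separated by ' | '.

== RESULT ==
cities.amt | cities.tag
10 | D

Derivation:
After JOIN cities (4 rows):
sales.city | sales.amt | cities.qty | cities.amt | cities.tag
MIA | 6 | 10 | 6 | A
MIA | 10 | 8 | 10 | D
NY | 1 | 6 | 1 | C
DEN | 4 | 2 | 4 | A
After WHERE (1 rows):
sales.city | sales.amt | cities.qty | cities.amt | cities.tag
MIA | 10 | 8 | 10 | D
After SELECT (1 rows):
cities.amt | cities.tag
10 | D
After ORDER BY (1 rows):
cities.amt | cities.tag
10 | D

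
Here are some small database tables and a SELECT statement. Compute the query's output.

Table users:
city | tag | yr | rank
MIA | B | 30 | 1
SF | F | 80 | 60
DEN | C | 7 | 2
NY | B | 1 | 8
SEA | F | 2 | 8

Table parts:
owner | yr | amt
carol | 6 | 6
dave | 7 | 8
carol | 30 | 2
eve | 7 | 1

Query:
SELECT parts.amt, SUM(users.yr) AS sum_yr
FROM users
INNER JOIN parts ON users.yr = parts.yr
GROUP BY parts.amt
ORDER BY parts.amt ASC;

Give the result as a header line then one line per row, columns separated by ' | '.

== RESULT ==
parts.amt | sum_yr
1 | 7
2 | 30
8 | 7

Derivation:
After JOIN parts (3 rows):
users.city | users.tag | users.yr | users.rank | parts.owner | parts.yr | parts.amt
MIA | B | 30 | 1 | carol | 30 | 2
DEN | C | 7 | 2 | dave | 7 | 8
DEN | C | 7 | 2 | eve | 7 | 1
After GROUP BY (3 rows):
parts.amt | sum_yr
2 | 30
8 | 7
1 | 7
After ORDER BY (3 rows):
parts.amt | sum_yr
1 | 7
2 | 30
8 | 7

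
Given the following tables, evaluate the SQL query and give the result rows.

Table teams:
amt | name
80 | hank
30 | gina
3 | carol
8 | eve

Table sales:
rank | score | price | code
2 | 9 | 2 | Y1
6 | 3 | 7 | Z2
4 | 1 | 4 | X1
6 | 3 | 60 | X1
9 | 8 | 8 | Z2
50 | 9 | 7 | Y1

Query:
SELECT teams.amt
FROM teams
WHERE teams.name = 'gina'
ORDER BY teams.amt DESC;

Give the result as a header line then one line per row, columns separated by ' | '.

== RESULT ==
teams.amt
30

Derivation:
After WHERE (1 rows):
teams.amt | teams.name
30 | gina
After SELECT (1 rows):
teams.amt
30
After ORDER BY (1 rows):
teams.amt
30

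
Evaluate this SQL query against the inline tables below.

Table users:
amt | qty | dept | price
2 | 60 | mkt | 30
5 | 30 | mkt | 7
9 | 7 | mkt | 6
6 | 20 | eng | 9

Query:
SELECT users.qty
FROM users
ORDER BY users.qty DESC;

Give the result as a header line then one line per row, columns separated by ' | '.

After SELECT (4 rows):
users.qty
60
30
7
20
After ORDER BY (4 rows):
users.qty
60
30
20
7

== RESULT ==
users.qty
60
30
20
7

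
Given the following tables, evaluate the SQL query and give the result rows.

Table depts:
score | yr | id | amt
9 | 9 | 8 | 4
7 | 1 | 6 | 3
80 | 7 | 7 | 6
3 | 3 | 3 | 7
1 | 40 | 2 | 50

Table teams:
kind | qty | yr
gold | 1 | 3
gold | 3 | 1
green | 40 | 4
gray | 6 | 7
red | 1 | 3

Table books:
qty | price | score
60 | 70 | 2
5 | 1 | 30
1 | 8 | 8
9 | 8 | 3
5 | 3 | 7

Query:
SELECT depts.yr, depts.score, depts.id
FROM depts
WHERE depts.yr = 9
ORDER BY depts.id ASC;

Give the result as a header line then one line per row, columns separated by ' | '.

After WHERE (1 rows):
depts.score | depts.yr | depts.id | depts.amt
9 | 9 | 8 | 4
After SELECT (1 rows):
depts.yr | depts.score | depts.id
9 | 9 | 8
After ORDER BY (1 rows):
depts.yr | depts.score | depts.id
9 | 9 | 8

== RESULT ==
depts.yr | depts.score | depts.id
9 | 9 | 8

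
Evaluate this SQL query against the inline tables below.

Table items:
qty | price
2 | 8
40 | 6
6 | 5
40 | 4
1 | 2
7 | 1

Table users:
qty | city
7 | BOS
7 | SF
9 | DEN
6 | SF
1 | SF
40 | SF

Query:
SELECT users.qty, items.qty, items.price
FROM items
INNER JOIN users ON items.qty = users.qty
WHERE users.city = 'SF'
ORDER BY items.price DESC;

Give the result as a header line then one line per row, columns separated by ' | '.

After JOIN users (6 rows):
items.qty | items.price | users.qty | users.city
40 | 6 | 40 | SF
6 | 5 | 6 | SF
40 | 4 | 40 | SF
1 | 2 | 1 | SF
7 | 1 | 7 | BOS
7 | 1 | 7 | SF
After WHERE (5 rows):
items.qty | items.price | users.qty | users.city
40 | 6 | 40 | SF
6 | 5 | 6 | SF
40 | 4 | 40 | SF
1 | 2 | 1 | SF
7 | 1 | 7 | SF
After SELECT (5 rows):
users.qty | items.qty | items.price
40 | 40 | 6
6 | 6 | 5
40 | 40 | 4
1 | 1 | 2
7 | 7 | 1
After ORDER BY (5 rows):
users.qty | items.qty | items.price
40 | 40 | 6
6 | 6 | 5
40 | 40 | 4
1 | 1 | 2
7 | 7 | 1

== RESULT ==
users.qty | items.qty | items.price
40 | 40 | 6
6 | 6 | 5
40 | 40 | 4
1 | 1 | 2
7 | 7 | 1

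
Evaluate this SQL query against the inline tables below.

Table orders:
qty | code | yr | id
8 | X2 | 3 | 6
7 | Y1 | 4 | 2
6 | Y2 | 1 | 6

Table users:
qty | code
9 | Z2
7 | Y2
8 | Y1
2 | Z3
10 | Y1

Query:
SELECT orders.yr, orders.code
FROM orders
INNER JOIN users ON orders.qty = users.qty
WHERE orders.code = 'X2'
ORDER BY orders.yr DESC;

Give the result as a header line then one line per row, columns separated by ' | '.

After JOIN users (2 rows):
orders.qty | orders.code | orders.yr | orders.id | users.qty | users.code
8 | X2 | 3 | 6 | 8 | Y1
7 | Y1 | 4 | 2 | 7 | Y2
After WHERE (1 rows):
orders.qty | orders.code | orders.yr | orders.id | users.qty | users.code
8 | X2 | 3 | 6 | 8 | Y1
After SELECT (1 rows):
orders.yr | orders.code
3 | X2
After ORDER BY (1 rows):
orders.yr | orders.code
3 | X2

== RESULT ==
orders.yr | orders.code
3 | X2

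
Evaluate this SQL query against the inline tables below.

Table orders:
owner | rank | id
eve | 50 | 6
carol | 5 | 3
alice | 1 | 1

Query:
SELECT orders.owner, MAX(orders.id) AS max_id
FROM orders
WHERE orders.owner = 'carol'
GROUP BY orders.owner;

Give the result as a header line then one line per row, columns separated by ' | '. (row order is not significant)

After WHERE (1 rows):
orders.owner | orders.rank | orders.id
carol | 5 | 3
After GROUP BY (1 rows):
orders.owner | max_id
carol | 3

== RESULT ==
orders.owner | max_id
carol | 3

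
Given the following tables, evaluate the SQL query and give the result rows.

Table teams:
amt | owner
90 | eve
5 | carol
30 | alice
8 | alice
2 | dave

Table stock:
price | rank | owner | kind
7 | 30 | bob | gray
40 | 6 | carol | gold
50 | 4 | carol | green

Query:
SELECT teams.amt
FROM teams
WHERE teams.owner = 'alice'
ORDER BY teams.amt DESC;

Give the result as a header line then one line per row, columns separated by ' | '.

== RESULT ==
teams.amt
30
8

Derivation:
After WHERE (2 rows):
teams.amt | teams.owner
30 | alice
8 | alice
After SELECT (2 rows):
teams.amt
30
8
After ORDER BY (2 rows):
teams.amt
30
8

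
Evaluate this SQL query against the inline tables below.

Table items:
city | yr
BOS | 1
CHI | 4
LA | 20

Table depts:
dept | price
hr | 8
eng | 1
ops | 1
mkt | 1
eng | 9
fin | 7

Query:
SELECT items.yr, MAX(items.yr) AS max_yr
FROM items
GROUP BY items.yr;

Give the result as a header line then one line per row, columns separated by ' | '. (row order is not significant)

== RESULT ==
items.yr | max_yr
1 | 1
4 | 4
20 | 20

Derivation:
After GROUP BY (3 rows):
items.yr | max_yr
1 | 1
4 | 4
20 | 20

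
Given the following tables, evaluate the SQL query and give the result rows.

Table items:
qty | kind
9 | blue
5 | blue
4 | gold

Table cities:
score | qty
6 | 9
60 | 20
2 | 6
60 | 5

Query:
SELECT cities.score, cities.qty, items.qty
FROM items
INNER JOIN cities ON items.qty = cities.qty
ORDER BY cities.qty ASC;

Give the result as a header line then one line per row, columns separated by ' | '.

After JOIN cities (2 rows):
items.qty | items.kind | cities.score | cities.qty
9 | blue | 6 | 9
5 | blue | 60 | 5
After SELECT (2 rows):
cities.score | cities.qty | items.qty
6 | 9 | 9
60 | 5 | 5
After ORDER BY (2 rows):
cities.score | cities.qty | items.qty
60 | 5 | 5
6 | 9 | 9

== RESULT ==
cities.score | cities.qty | items.qty
60 | 5 | 5
6 | 9 | 9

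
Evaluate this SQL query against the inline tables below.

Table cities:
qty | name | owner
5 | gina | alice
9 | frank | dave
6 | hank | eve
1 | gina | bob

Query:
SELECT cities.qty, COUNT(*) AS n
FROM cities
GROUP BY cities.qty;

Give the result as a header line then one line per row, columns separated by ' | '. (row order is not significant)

== RESULT ==
cities.qty | n
5 | 1
9 | 1
6 | 1
1 | 1

Derivation:
After GROUP BY (4 rows):
cities.qty | n
5 | 1
9 | 1
6 | 1
1 | 1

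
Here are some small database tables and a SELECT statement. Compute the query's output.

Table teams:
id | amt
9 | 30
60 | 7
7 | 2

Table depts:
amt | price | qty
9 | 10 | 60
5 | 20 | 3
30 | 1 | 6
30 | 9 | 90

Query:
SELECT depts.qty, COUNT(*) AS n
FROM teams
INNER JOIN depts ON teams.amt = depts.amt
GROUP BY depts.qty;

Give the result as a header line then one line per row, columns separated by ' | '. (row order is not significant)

After JOIN depts (2 rows):
teams.id | teams.amt | depts.amt | depts.price | depts.qty
9 | 30 | 30 | 1 | 6
9 | 30 | 30 | 9 | 90
After GROUP BY (2 rows):
depts.qty | n
6 | 1
90 | 1

== RESULT ==
depts.qty | n
6 | 1
90 | 1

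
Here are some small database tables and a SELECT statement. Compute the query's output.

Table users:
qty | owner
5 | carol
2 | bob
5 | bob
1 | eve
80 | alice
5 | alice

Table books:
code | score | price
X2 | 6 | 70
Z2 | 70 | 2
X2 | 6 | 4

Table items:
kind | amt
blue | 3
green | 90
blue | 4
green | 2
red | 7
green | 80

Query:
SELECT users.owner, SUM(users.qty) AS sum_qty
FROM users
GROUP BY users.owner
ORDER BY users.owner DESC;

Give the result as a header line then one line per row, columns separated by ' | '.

== RESULT ==
users.owner | sum_qty
eve | 1
carol | 5
bob | 7
alice | 85

Derivation:
After GROUP BY (4 rows):
users.owner | sum_qty
carol | 5
bob | 7
eve | 1
alice | 85
After ORDER BY (4 rows):
users.owner | sum_qty
eve | 1
carol | 5
bob | 7
alice | 85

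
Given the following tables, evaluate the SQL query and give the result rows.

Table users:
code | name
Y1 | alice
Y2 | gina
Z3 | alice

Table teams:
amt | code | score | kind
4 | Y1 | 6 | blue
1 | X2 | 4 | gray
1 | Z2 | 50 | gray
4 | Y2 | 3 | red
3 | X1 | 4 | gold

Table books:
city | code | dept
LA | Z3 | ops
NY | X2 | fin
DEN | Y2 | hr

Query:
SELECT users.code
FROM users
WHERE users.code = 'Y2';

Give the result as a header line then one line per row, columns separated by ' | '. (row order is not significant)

== RESULT ==
users.code
Y2

Derivation:
After WHERE (1 rows):
users.code | users.name
Y2 | gina
After SELECT (1 rows):
users.code
Y2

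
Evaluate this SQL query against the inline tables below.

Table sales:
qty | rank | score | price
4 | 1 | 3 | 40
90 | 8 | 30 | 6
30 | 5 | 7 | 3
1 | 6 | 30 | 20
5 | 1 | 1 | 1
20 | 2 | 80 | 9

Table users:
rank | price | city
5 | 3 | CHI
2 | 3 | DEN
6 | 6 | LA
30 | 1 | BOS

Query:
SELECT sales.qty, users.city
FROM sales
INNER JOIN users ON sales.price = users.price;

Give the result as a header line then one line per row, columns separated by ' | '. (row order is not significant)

After JOIN users (4 rows):
sales.qty | sales.rank | sales.score | sales.price | users.rank | users.price | users.city
90 | 8 | 30 | 6 | 6 | 6 | LA
30 | 5 | 7 | 3 | 5 | 3 | CHI
30 | 5 | 7 | 3 | 2 | 3 | DEN
5 | 1 | 1 | 1 | 30 | 1 | BOS
After SELECT (4 rows):
sales.qty | users.city
90 | LA
30 | CHI
30 | DEN
5 | BOS

== RESULT ==
sales.qty | users.city
90 | LA
30 | CHI
30 | DEN
5 | BOS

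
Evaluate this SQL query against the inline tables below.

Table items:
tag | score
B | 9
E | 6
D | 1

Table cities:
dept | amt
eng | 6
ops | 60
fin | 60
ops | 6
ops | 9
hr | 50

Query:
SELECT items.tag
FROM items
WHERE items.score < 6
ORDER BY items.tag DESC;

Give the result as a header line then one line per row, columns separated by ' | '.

== RESULT ==
items.tag
D

Derivation:
After WHERE (1 rows):
items.tag | items.score
D | 1
After SELECT (1 rows):
items.tag
D
After ORDER BY (1 rows):
items.tag
D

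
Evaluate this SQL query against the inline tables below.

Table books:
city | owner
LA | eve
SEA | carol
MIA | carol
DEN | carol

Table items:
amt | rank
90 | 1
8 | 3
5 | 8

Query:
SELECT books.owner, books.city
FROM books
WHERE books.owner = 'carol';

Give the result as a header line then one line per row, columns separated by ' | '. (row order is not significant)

After WHERE (3 rows):
books.city | books.owner
SEA | carol
MIA | carol
DEN | carol
After SELECT (3 rows):
books.owner | books.city
carol | SEA
carol | MIA
carol | DEN

== RESULT ==
books.owner | books.city
carol | SEA
carol | MIA
carol | DEN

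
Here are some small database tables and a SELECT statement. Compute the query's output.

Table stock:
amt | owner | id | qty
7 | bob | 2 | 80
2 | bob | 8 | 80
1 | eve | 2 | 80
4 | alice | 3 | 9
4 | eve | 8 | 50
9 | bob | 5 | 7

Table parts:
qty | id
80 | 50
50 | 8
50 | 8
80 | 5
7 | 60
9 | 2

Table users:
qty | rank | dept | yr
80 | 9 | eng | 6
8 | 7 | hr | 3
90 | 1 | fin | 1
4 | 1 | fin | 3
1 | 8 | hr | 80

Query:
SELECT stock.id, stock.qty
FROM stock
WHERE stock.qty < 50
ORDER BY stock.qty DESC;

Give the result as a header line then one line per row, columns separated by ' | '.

After WHERE (2 rows):
stock.amt | stock.owner | stock.id | stock.qty
4 | alice | 3 | 9
9 | bob | 5 | 7
After SELECT (2 rows):
stock.id | stock.qty
3 | 9
5 | 7
After ORDER BY (2 rows):
stock.id | stock.qty
3 | 9
5 | 7

== RESULT ==
stock.id | stock.qty
3 | 9
5 | 7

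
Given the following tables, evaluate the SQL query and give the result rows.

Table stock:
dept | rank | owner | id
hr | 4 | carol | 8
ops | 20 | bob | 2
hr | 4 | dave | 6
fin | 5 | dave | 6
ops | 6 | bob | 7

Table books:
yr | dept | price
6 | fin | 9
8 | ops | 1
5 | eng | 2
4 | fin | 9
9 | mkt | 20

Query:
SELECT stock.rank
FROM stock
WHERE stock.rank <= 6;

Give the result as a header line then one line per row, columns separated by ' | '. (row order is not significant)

After WHERE (4 rows):
stock.dept | stock.rank | stock.owner | stock.id
hr | 4 | carol | 8
hr | 4 | dave | 6
fin | 5 | dave | 6
ops | 6 | bob | 7
After SELECT (4 rows):
stock.rank
4
4
5
6

== RESULT ==
stock.rank
4
4
5
6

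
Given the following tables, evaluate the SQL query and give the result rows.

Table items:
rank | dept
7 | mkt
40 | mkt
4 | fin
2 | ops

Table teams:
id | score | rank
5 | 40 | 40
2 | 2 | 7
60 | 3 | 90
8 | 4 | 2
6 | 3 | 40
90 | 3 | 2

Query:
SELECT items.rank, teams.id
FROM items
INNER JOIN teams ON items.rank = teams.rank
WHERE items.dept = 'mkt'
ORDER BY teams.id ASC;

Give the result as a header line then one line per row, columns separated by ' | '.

== RESULT ==
items.rank | teams.id
7 | 2
40 | 5
40 | 6

Derivation:
After JOIN teams (5 rows):
items.rank | items.dept | teams.id | teams.score | teams.rank
7 | mkt | 2 | 2 | 7
40 | mkt | 5 | 40 | 40
40 | mkt | 6 | 3 | 40
2 | ops | 8 | 4 | 2
2 | ops | 90 | 3 | 2
After WHERE (3 rows):
items.rank | items.dept | teams.id | teams.score | teams.rank
7 | mkt | 2 | 2 | 7
40 | mkt | 5 | 40 | 40
40 | mkt | 6 | 3 | 40
After SELECT (3 rows):
items.rank | teams.id
7 | 2
40 | 5
40 | 6
After ORDER BY (3 rows):
items.rank | teams.id
7 | 2
40 | 5
40 | 6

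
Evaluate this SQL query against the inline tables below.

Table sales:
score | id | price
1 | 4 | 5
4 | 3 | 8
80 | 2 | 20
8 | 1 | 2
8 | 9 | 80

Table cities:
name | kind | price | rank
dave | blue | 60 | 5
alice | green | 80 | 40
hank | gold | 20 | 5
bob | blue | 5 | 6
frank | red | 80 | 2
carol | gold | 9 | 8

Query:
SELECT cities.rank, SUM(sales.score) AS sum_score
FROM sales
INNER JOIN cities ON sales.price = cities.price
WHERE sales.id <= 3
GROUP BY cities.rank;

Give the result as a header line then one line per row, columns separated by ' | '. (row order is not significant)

After JOIN cities (4 rows):
sales.score | sales.id | sales.price | cities.name | cities.kind | cities.price | cities.rank
1 | 4 | 5 | bob | blue | 5 | 6
80 | 2 | 20 | hank | gold | 20 | 5
8 | 9 | 80 | alice | green | 80 | 40
8 | 9 | 80 | frank | red | 80 | 2
After WHERE (1 rows):
sales.score | sales.id | sales.price | cities.name | cities.kind | cities.price | cities.rank
80 | 2 | 20 | hank | gold | 20 | 5
After GROUP BY (1 rows):
cities.rank | sum_score
5 | 80

== RESULT ==
cities.rank | sum_score
5 | 80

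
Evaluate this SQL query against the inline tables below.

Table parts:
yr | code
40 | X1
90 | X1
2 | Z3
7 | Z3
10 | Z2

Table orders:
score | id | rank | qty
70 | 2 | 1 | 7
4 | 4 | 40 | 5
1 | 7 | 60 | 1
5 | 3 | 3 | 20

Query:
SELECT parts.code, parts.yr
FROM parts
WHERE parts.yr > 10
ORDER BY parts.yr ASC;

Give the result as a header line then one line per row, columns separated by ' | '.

== RESULT ==
parts.code | parts.yr
X1 | 40
X1 | 90

Derivation:
After WHERE (2 rows):
parts.yr | parts.code
40 | X1
90 | X1
After SELECT (2 rows):
parts.code | parts.yr
X1 | 40
X1 | 90
After ORDER BY (2 rows):
parts.code | parts.yr
X1 | 40
X1 | 90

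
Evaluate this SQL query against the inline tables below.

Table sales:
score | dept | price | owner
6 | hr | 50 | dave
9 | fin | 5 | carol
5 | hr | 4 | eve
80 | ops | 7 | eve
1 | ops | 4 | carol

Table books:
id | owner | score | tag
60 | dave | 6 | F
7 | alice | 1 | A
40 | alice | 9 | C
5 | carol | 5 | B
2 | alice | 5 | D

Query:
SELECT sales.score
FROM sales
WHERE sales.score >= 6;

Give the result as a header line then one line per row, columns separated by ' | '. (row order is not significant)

After WHERE (3 rows):
sales.score | sales.dept | sales.price | sales.owner
6 | hr | 50 | dave
9 | fin | 5 | carol
80 | ops | 7 | eve
After SELECT (3 rows):
sales.score
6
9
80

== RESULT ==
sales.score
6
9
80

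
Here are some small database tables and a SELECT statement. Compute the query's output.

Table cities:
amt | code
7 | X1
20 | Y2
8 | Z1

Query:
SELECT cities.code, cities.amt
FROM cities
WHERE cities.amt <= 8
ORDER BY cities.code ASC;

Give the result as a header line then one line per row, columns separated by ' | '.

== RESULT ==
cities.code | cities.amt
X1 | 7
Z1 | 8

Derivation:
After WHERE (2 rows):
cities.amt | cities.code
7 | X1
8 | Z1
After SELECT (2 rows):
cities.code | cities.amt
X1 | 7
Z1 | 8
After ORDER BY (2 rows):
cities.code | cities.amt
X1 | 7
Z1 | 8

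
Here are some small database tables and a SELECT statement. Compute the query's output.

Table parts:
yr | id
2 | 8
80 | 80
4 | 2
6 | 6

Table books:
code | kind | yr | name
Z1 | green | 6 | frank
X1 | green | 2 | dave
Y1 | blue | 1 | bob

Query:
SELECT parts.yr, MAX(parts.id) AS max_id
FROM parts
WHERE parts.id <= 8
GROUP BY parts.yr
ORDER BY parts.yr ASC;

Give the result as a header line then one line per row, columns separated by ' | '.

After WHERE (3 rows):
parts.yr | parts.id
2 | 8
4 | 2
6 | 6
After GROUP BY (3 rows):
parts.yr | max_id
2 | 8
4 | 2
6 | 6
After ORDER BY (3 rows):
parts.yr | max_id
2 | 8
4 | 2
6 | 6

== RESULT ==
parts.yr | max_id
2 | 8
4 | 2
6 | 6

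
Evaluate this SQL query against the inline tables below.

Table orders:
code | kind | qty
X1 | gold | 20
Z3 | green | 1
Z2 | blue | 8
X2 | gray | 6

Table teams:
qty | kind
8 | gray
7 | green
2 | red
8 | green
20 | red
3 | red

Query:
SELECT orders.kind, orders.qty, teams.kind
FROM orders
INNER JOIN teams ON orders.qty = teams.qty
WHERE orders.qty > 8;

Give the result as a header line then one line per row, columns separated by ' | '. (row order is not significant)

== RESULT ==
orders.kind | orders.qty | teams.kind
gold | 20 | red

Derivation:
After JOIN teams (3 rows):
orders.code | orders.kind | orders.qty | teams.qty | teams.kind
X1 | gold | 20 | 20 | red
Z2 | blue | 8 | 8 | gray
Z2 | blue | 8 | 8 | green
After WHERE (1 rows):
orders.code | orders.kind | orders.qty | teams.qty | teams.kind
X1 | gold | 20 | 20 | red
After SELECT (1 rows):
orders.kind | orders.qty | teams.kind
gold | 20 | red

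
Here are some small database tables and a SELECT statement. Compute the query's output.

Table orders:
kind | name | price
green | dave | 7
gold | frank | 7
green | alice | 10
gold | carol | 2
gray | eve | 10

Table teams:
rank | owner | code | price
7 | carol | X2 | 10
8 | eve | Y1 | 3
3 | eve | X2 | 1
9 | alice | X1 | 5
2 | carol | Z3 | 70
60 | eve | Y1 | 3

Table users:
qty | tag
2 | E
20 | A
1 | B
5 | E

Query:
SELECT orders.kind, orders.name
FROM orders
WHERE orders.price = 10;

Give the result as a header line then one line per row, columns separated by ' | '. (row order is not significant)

== RESULT ==
orders.kind | orders.name
green | alice
gray | eve

Derivation:
After WHERE (2 rows):
orders.kind | orders.name | orders.price
green | alice | 10
gray | eve | 10
After SELECT (2 rows):
orders.kind | orders.name
green | alice
gray | eve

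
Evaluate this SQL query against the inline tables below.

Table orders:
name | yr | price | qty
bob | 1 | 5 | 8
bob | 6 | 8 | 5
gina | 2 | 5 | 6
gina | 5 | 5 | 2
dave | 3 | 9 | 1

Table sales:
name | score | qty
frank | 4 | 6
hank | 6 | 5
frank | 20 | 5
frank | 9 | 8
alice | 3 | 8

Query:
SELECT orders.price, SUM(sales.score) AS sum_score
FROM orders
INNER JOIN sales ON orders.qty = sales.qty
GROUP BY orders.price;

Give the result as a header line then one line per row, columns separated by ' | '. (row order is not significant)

After JOIN sales (5 rows):
orders.name | orders.yr | orders.price | orders.qty | sales.name | sales.score | sales.qty
bob | 1 | 5 | 8 | frank | 9 | 8
bob | 1 | 5 | 8 | alice | 3 | 8
bob | 6 | 8 | 5 | hank | 6 | 5
bob | 6 | 8 | 5 | frank | 20 | 5
gina | 2 | 5 | 6 | frank | 4 | 6
After GROUP BY (2 rows):
orders.price | sum_score
5 | 16
8 | 26

== RESULT ==
orders.price | sum_score
5 | 16
8 | 26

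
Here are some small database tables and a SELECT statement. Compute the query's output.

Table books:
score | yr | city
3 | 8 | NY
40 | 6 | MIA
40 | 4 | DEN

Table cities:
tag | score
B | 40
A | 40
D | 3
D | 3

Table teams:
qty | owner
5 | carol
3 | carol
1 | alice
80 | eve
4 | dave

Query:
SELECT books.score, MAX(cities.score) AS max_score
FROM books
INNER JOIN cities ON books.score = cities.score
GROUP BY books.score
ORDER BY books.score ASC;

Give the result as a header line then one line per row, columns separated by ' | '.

After JOIN cities (6 rows):
books.score | books.yr | books.city | cities.tag | cities.score
3 | 8 | NY | D | 3
3 | 8 | NY | D | 3
40 | 6 | MIA | B | 40
40 | 6 | MIA | A | 40
40 | 4 | DEN | B | 40
40 | 4 | DEN | A | 40
After GROUP BY (2 rows):
books.score | max_score
3 | 3
40 | 40
After ORDER BY (2 rows):
books.score | max_score
3 | 3
40 | 40

== RESULT ==
books.score | max_score
3 | 3
40 | 40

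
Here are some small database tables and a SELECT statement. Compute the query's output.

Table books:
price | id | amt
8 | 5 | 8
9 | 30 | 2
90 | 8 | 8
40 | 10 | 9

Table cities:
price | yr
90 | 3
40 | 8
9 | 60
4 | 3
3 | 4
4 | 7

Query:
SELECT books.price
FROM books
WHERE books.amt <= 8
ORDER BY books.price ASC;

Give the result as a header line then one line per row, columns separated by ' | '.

== RESULT ==
books.price
8
9
90

Derivation:
After WHERE (3 rows):
books.price | books.id | books.amt
8 | 5 | 8
9 | 30 | 2
90 | 8 | 8
After SELECT (3 rows):
books.price
8
9
90
After ORDER BY (3 rows):
books.price
8
9
90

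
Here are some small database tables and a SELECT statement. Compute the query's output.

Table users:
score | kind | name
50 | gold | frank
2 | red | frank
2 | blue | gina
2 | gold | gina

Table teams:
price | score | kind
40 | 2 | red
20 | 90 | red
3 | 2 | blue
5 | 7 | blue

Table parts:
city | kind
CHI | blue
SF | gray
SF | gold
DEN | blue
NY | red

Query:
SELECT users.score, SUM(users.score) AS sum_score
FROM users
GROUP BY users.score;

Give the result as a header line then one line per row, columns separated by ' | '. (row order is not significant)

After GROUP BY (2 rows):
users.score | sum_score
50 | 50
2 | 6

== RESULT ==
users.score | sum_score
50 | 50
2 | 6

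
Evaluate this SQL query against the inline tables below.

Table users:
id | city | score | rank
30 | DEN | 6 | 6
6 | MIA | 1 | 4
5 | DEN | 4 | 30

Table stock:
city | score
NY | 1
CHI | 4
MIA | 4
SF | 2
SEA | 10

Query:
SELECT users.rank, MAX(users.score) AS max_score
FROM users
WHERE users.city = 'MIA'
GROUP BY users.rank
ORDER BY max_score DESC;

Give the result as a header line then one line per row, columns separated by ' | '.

== RESULT ==
users.rank | max_score
4 | 1

Derivation:
After WHERE (1 rows):
users.id | users.city | users.score | users.rank
6 | MIA | 1 | 4
After GROUP BY (1 rows):
users.rank | max_score
4 | 1
After ORDER BY (1 rows):
users.rank | max_score
4 | 1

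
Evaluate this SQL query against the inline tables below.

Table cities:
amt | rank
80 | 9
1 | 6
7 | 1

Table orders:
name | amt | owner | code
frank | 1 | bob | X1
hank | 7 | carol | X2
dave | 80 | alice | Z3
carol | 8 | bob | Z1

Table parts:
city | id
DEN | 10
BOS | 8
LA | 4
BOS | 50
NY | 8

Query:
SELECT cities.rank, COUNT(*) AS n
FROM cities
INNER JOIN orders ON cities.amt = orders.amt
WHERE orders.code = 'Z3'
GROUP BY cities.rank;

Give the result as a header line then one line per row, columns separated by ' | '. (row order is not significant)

After JOIN orders (3 rows):
cities.amt | cities.rank | orders.name | orders.amt | orders.owner | orders.code
80 | 9 | dave | 80 | alice | Z3
1 | 6 | frank | 1 | bob | X1
7 | 1 | hank | 7 | carol | X2
After WHERE (1 rows):
cities.amt | cities.rank | orders.name | orders.amt | orders.owner | orders.code
80 | 9 | dave | 80 | alice | Z3
After GROUP BY (1 rows):
cities.rank | n
9 | 1

== RESULT ==
cities.rank | n
9 | 1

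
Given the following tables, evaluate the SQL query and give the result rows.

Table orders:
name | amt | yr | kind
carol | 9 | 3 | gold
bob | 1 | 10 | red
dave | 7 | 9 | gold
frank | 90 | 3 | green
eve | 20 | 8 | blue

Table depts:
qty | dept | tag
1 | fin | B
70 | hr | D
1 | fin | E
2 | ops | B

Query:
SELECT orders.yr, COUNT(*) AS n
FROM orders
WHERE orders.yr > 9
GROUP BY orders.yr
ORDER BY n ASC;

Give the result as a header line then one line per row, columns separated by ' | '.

== RESULT ==
orders.yr | n
10 | 1

Derivation:
After WHERE (1 rows):
orders.name | orders.amt | orders.yr | orders.kind
bob | 1 | 10 | red
After GROUP BY (1 rows):
orders.yr | n
10 | 1
After ORDER BY (1 rows):
orders.yr | n
10 | 1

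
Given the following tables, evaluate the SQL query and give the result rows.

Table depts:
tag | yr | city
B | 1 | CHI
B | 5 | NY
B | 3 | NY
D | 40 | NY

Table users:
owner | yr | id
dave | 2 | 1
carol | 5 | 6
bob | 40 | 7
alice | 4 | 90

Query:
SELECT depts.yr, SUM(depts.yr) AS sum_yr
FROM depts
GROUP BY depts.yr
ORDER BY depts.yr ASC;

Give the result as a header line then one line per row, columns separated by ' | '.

== RESULT ==
depts.yr | sum_yr
1 | 1
3 | 3
5 | 5
40 | 40

Derivation:
After GROUP BY (4 rows):
depts.yr | sum_yr
1 | 1
5 | 5
3 | 3
40 | 40
After ORDER BY (4 rows):
depts.yr | sum_yr
1 | 1
3 | 3
5 | 5
40 | 40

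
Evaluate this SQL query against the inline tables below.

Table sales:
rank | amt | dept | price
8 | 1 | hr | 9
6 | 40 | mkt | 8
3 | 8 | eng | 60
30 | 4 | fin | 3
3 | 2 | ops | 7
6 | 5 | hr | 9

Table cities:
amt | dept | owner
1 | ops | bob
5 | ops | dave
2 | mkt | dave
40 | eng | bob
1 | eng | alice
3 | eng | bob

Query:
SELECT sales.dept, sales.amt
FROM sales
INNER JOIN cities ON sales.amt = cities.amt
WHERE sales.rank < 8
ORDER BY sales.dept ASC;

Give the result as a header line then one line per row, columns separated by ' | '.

== RESULT ==
sales.dept | sales.amt
hr | 5
mkt | 40
ops | 2

Derivation:
After JOIN cities (5 rows):
sales.rank | sales.amt | sales.dept | sales.price | cities.amt | cities.dept | cities.owner
8 | 1 | hr | 9 | 1 | ops | bob
8 | 1 | hr | 9 | 1 | eng | alice
6 | 40 | mkt | 8 | 40 | eng | bob
3 | 2 | ops | 7 | 2 | mkt | dave
6 | 5 | hr | 9 | 5 | ops | dave
After WHERE (3 rows):
sales.rank | sales.amt | sales.dept | sales.price | cities.amt | cities.dept | cities.owner
6 | 40 | mkt | 8 | 40 | eng | bob
3 | 2 | ops | 7 | 2 | mkt | dave
6 | 5 | hr | 9 | 5 | ops | dave
After SELECT (3 rows):
sales.dept | sales.amt
mkt | 40
ops | 2
hr | 5
After ORDER BY (3 rows):
sales.dept | sales.amt
hr | 5
mkt | 40
ops | 2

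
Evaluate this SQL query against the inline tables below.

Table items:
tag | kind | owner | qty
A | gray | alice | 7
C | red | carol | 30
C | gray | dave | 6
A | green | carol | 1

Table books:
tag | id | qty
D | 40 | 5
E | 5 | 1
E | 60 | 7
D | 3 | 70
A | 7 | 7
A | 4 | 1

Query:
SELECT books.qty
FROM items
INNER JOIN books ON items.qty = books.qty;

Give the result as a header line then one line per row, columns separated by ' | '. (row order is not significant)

== RESULT ==
books.qty
7
7
1
1

Derivation:
After JOIN books (4 rows):
items.tag | items.kind | items.owner | items.qty | books.tag | books.id | books.qty
A | gray | alice | 7 | E | 60 | 7
A | gray | alice | 7 | A | 7 | 7
A | green | carol | 1 | E | 5 | 1
A | green | carol | 1 | A | 4 | 1
After SELECT (4 rows):
books.qty
7
7
1
1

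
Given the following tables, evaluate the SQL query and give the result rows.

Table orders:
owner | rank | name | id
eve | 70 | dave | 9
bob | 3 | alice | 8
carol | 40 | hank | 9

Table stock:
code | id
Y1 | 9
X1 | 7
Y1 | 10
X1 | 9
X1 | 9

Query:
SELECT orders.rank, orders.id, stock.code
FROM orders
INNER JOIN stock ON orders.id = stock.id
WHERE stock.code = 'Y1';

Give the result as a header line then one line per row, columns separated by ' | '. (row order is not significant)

== RESULT ==
orders.rank | orders.id | stock.code
70 | 9 | Y1
40 | 9 | Y1

Derivation:
After JOIN stock (6 rows):
orders.owner | orders.rank | orders.name | orders.id | stock.code | stock.id
eve | 70 | dave | 9 | Y1 | 9
eve | 70 | dave | 9 | X1 | 9
eve | 70 | dave | 9 | X1 | 9
carol | 40 | hank | 9 | Y1 | 9
carol | 40 | hank | 9 | X1 | 9
carol | 40 | hank | 9 | X1 | 9
After WHERE (2 rows):
orders.owner | orders.rank | orders.name | orders.id | stock.code | stock.id
eve | 70 | dave | 9 | Y1 | 9
carol | 40 | hank | 9 | Y1 | 9
After SELECT (2 rows):
orders.rank | orders.id | stock.code
70 | 9 | Y1
40 | 9 | Y1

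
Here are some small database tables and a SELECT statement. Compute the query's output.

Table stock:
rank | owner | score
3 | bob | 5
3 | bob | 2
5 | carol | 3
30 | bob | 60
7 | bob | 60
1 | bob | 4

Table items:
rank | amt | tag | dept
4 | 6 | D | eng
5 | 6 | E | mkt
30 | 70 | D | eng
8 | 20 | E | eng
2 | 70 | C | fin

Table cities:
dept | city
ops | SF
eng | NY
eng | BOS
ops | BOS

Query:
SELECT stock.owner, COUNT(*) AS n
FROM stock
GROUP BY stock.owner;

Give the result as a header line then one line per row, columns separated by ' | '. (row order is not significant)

After GROUP BY (2 rows):
stock.owner | n
bob | 5
carol | 1

== RESULT ==
stock.owner | n
bob | 5
carol | 1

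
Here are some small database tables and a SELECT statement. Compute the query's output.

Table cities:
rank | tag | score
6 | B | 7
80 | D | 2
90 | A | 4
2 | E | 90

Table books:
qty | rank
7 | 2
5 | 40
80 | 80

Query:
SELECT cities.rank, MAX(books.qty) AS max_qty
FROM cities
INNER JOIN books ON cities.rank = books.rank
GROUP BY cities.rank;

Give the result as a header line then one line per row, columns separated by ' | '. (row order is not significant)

After JOIN books (2 rows):
cities.rank | cities.tag | cities.score | books.qty | books.rank
80 | D | 2 | 80 | 80
2 | E | 90 | 7 | 2
After GROUP BY (2 rows):
cities.rank | max_qty
80 | 80
2 | 7

== RESULT ==
cities.rank | max_qty
80 | 80
2 | 7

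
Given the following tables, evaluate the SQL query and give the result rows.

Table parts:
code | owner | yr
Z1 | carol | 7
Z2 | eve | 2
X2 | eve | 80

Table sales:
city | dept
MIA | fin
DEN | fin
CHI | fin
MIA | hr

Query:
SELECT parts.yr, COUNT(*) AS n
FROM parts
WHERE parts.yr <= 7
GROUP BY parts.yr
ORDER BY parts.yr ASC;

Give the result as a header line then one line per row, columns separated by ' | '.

After WHERE (2 rows):
parts.code | parts.owner | parts.yr
Z1 | carol | 7
Z2 | eve | 2
After GROUP BY (2 rows):
parts.yr | n
7 | 1
2 | 1
After ORDER BY (2 rows):
parts.yr | n
2 | 1
7 | 1

== RESULT ==
parts.yr | n
2 | 1
7 | 1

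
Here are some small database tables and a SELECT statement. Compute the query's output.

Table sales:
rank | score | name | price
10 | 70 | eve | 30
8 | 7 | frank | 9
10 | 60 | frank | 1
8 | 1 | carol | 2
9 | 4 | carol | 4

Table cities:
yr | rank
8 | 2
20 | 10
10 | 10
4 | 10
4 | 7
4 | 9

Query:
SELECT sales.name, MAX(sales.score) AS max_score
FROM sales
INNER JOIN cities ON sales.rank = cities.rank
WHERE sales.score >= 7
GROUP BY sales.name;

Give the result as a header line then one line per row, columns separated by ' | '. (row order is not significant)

== RESULT ==
sales.name | max_score
eve | 70
frank | 60

Derivation:
After JOIN cities (7 rows):
sales.rank | sales.score | sales.name | sales.price | cities.yr | cities.rank
10 | 70 | eve | 30 | 20 | 10
10 | 70 | eve | 30 | 10 | 10
10 | 70 | eve | 30 | 4 | 10
10 | 60 | frank | 1 | 20 | 10
10 | 60 | frank | 1 | 10 | 10
10 | 60 | frank | 1 | 4 | 10
9 | 4 | carol | 4 | 4 | 9
After WHERE (6 rows):
sales.rank | sales.score | sales.name | sales.price | cities.yr | cities.rank
10 | 70 | eve | 30 | 20 | 10
10 | 70 | eve | 30 | 10 | 10
10 | 70 | eve | 30 | 4 | 10
10 | 60 | frank | 1 | 20 | 10
10 | 60 | frank | 1 | 10 | 10
10 | 60 | frank | 1 | 4 | 10
After GROUP BY (2 rows):
sales.name | max_score
eve | 70
frank | 60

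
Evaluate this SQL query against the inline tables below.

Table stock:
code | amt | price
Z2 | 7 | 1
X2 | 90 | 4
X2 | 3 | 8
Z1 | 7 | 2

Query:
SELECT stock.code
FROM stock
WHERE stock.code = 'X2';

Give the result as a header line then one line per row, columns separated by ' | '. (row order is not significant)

== RESULT ==
stock.code
X2
X2

Derivation:
After WHERE (2 rows):
stock.code | stock.amt | stock.price
X2 | 90 | 4
X2 | 3 | 8
After SELECT (2 rows):
stock.code
X2
X2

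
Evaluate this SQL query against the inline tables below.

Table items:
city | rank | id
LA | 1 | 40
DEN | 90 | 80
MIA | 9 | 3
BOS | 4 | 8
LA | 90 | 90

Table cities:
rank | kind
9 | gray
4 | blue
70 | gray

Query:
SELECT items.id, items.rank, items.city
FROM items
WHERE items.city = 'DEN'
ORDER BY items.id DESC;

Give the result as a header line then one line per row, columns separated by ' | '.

== RESULT ==
items.id | items.rank | items.city
80 | 90 | DEN

Derivation:
After WHERE (1 rows):
items.city | items.rank | items.id
DEN | 90 | 80
After SELECT (1 rows):
items.id | items.rank | items.city
80 | 90 | DEN
After ORDER BY (1 rows):
items.id | items.rank | items.city
80 | 90 | DEN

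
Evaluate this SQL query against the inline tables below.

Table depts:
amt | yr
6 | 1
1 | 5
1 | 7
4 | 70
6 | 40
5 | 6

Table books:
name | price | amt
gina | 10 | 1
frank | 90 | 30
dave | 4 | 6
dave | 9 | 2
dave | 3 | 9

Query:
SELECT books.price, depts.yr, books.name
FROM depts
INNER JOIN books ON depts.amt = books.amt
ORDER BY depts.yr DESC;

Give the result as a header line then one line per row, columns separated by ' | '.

After JOIN books (4 rows):
depts.amt | depts.yr | books.name | books.price | books.amt
6 | 1 | dave | 4 | 6
1 | 5 | gina | 10 | 1
1 | 7 | gina | 10 | 1
6 | 40 | dave | 4 | 6
After SELECT (4 rows):
books.price | depts.yr | books.name
4 | 1 | dave
10 | 5 | gina
10 | 7 | gina
4 | 40 | dave
After ORDER BY (4 rows):
books.price | depts.yr | books.name
4 | 40 | dave
10 | 7 | gina
10 | 5 | gina
4 | 1 | dave

== RESULT ==
books.price | depts.yr | books.name
4 | 40 | dave
10 | 7 | gina
10 | 5 | gina
4 | 1 | dave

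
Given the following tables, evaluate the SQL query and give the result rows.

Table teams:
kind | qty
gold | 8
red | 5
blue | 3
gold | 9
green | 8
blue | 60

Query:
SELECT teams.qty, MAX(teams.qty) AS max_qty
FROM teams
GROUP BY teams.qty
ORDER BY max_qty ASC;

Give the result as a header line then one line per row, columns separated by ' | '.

After GROUP BY (5 rows):
teams.qty | max_qty
8 | 8
5 | 5
3 | 3
9 | 9
60 | 60
After ORDER BY (5 rows):
teams.qty | max_qty
3 | 3
5 | 5
8 | 8
9 | 9
60 | 60

== RESULT ==
teams.qty | max_qty
3 | 3
5 | 5
8 | 8
9 | 9
60 | 60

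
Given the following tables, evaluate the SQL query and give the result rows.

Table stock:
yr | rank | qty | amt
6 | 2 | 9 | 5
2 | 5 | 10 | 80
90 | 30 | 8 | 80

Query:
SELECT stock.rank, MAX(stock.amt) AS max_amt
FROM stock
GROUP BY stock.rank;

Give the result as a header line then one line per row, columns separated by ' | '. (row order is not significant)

After GROUP BY (3 rows):
stock.rank | max_amt
2 | 5
5 | 80
30 | 80

== RESULT ==
stock.rank | max_amt
2 | 5
5 | 80
30 | 80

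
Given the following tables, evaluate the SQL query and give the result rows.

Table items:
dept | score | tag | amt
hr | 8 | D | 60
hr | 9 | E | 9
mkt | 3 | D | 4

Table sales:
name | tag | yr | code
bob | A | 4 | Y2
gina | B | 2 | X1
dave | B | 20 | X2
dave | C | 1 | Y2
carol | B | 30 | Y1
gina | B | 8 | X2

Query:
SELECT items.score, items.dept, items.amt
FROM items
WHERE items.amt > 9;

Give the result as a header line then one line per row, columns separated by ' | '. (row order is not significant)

After WHERE (1 rows):
items.dept | items.score | items.tag | items.amt
hr | 8 | D | 60
After SELECT (1 rows):
items.score | items.dept | items.amt
8 | hr | 60

== RESULT ==
items.score | items.dept | items.amt
8 | hr | 60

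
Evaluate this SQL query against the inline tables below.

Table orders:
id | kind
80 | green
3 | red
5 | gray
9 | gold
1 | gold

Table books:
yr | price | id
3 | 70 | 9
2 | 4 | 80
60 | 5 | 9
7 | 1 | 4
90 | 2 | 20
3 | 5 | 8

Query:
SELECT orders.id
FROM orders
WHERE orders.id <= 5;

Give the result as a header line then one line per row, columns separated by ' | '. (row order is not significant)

== RESULT ==
orders.id
3
5
1

Derivation:
After WHERE (3 rows):
orders.id | orders.kind
3 | red
5 | gray
1 | gold
After SELECT (3 rows):
orders.id
3
5
1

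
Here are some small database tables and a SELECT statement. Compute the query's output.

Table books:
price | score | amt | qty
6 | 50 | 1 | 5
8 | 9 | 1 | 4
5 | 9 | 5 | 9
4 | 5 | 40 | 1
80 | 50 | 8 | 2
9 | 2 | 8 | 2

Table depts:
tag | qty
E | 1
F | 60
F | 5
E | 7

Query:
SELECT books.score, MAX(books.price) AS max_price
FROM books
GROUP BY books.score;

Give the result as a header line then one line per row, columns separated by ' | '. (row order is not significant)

After GROUP BY (4 rows):
books.score | max_price
50 | 80
9 | 8
5 | 4
2 | 9

== RESULT ==
books.score | max_price
50 | 80
9 | 8
5 | 4
2 | 9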